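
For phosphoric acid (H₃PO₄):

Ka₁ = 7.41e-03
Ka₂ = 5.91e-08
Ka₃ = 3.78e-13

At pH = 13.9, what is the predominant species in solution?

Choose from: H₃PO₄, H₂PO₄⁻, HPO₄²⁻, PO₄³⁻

pKa₁ = 2.13, pKa₂ = 7.23, pKa₃ = 12.42. For a polyprotic acid the predominant species crosses at each pKa: below pKa_n the protonated form dominates, above it the deprotonated form does. At pH = 13.9, the predominant species is PO₄³⁻.

PO₄³⁻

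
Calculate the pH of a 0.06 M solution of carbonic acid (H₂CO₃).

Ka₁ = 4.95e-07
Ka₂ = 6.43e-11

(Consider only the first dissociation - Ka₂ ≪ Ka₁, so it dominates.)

First dissociation dominates. From Ka₁ = [H⁺][HA⁻]/[H₂A], x² + Ka₁·x − Ka₁·C = 0 with C = 0.06 M and Ka₁ = 4.95e-07. Solving: [H⁺] = (−Ka₁ + √(Ka₁² + 4·Ka₁·C)) / 2 = 1.7209e-04 M. pH = -log(1.7209e-04) = 3.76.

pH = 3.76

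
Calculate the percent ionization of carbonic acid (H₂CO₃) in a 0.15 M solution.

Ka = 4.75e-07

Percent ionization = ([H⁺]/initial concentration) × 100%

Using Ka equilibrium: x² + Ka×x - Ka×C = 0. Solving: [H⁺] = 2.6669e-04. Percent = (2.6669e-04/0.15) × 100

Percent ionization = 0.178%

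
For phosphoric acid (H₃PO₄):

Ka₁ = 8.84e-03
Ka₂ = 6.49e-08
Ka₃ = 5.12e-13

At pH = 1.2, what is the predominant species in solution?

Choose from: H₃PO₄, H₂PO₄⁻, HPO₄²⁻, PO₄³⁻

pKa₁ = 2.05, pKa₂ = 7.19, pKa₃ = 12.29. For a polyprotic acid the predominant species crosses at each pKa: below pKa_n the protonated form dominates, above it the deprotonated form does. At pH = 1.2, the predominant species is H₃PO₄.

H₃PO₄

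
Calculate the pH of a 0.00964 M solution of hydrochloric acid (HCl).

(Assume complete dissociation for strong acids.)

[H⁺] = 0.00964 M for strong acid. pH = -log[H⁺] = -log(0.00964)

pH = 2.02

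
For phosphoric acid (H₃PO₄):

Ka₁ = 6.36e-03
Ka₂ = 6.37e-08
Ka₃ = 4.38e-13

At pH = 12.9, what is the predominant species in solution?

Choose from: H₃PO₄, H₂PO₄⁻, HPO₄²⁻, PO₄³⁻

pKa₁ = 2.20, pKa₂ = 7.20, pKa₃ = 12.36. For a polyprotic acid the predominant species crosses at each pKa: below pKa_n the protonated form dominates, above it the deprotonated form does. At pH = 12.9, the predominant species is PO₄³⁻.

PO₄³⁻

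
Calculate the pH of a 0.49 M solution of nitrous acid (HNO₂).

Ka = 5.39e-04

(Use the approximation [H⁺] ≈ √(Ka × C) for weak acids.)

[H⁺] = √(Ka × C) = √(5.39e-04 × 0.49) = 1.6251e-02. pH = -log(1.6251e-02)

pH = 1.79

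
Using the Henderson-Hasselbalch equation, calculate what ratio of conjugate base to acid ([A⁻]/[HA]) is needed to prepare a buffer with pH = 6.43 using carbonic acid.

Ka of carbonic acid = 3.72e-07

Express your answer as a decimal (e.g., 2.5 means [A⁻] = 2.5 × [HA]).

pKa = -log(3.72e-07) = 6.4295. pH = pKa + log([A⁻]/[HA]), so log([A⁻]/[HA]) = pH − pKa = 6.43 − 6.4295 = 0.0005. [A⁻]/[HA] = 10^(0.0005) = 1.00

[A⁻]/[HA] = 1.00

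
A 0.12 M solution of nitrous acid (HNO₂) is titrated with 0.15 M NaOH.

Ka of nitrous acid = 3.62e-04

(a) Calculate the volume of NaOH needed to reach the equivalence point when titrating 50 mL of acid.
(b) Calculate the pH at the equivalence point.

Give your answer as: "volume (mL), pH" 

moles acid = 0.12 × 50/1000 = 0.006 mol; V_base = moles/0.15 × 1000 = 40.0 mL. At equivalence only the conjugate base is present: [A⁻] = 0.006/0.090 = 6.6667e-02 M. Kb = Kw/Ka = 2.76e-11; [OH⁻] = √(Kb × [A⁻]) = 1.3571e-06; pOH = 5.87; pH = 14 - pOH = 8.13.

V = 40.0 mL, pH = 8.13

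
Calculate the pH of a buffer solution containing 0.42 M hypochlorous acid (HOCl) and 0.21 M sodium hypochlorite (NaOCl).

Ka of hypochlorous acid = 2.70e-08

pKa = -log(2.70e-08) = 7.57. pH = pKa + log([A⁻]/[HA]) = 7.57 + log(0.21/0.42)

pH = 7.27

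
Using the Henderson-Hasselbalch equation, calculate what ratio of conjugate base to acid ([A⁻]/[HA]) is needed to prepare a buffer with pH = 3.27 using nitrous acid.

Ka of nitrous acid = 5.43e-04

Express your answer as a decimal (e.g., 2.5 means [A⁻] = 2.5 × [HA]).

pKa = -log(5.43e-04) = 3.2652. pH = pKa + log([A⁻]/[HA]), so log([A⁻]/[HA]) = pH − pKa = 3.27 − 3.2652 = 0.0048. [A⁻]/[HA] = 10^(0.0048) = 1.01

[A⁻]/[HA] = 1.01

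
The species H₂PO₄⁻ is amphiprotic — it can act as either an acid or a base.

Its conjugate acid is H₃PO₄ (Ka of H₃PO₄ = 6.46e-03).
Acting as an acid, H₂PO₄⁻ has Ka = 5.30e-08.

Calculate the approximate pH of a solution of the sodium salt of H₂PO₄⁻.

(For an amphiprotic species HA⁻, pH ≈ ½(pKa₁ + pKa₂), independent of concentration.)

pKa₁ = -log(6.46e-03) = 2.19; pKa₂ = -log(5.30e-08) = 7.28. For an amphiprotic species, pH ≈ ½(pKa₁ + pKa₂) = ½(2.19 + 7.28) = 4.73.

pH = 4.73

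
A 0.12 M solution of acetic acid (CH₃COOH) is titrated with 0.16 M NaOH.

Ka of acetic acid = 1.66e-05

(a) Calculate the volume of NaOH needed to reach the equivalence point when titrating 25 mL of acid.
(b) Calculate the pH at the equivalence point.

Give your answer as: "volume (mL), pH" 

moles acid = 0.12 × 25/1000 = 0.003 mol; V_base = moles/0.16 × 1000 = 18.8 mL. At equivalence only the conjugate base is present: [A⁻] = 0.003/0.044 = 6.8571e-02 M. Kb = Kw/Ka = 6.02e-10; [OH⁻] = √(Kb × [A⁻]) = 6.4271e-06; pOH = 5.19; pH = 14 - pOH = 8.81.

V = 18.8 mL, pH = 8.81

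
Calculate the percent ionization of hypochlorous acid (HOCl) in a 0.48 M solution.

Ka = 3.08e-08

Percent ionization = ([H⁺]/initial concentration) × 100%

Using Ka equilibrium: x² + Ka×x - Ka×C = 0. Solving: [H⁺] = 1.2157e-04. Percent = (1.2157e-04/0.48) × 100

Percent ionization = 0.0253%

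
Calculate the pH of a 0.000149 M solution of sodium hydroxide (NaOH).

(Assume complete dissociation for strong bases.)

[OH⁻] = 0.000149 M for strong base. pOH = -log[OH⁻] = 3.83, pH = 14 - pOH

pH = 10.17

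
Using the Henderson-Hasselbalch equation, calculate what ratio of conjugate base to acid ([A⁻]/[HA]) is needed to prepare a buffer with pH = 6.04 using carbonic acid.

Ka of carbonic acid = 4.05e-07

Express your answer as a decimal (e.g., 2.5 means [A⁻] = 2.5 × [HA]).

pKa = -log(4.05e-07) = 6.3925. pH = pKa + log([A⁻]/[HA]), so log([A⁻]/[HA]) = pH − pKa = 6.04 − 6.3925 = -0.3525. [A⁻]/[HA] = 10^(-0.3525) = 0.444

[A⁻]/[HA] = 0.444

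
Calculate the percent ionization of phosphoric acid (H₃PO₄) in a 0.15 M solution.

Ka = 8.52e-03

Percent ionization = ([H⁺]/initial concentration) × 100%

Using Ka equilibrium: x² + Ka×x - Ka×C = 0. Solving: [H⁺] = 3.1742e-02. Percent = (3.1742e-02/0.15) × 100

Percent ionization = 21.2%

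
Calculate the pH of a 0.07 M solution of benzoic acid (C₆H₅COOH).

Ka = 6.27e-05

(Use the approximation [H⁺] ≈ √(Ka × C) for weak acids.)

[H⁺] = √(Ka × C) = √(6.27e-05 × 0.07) = 2.0950e-03. pH = -log(2.0950e-03)

pH = 2.68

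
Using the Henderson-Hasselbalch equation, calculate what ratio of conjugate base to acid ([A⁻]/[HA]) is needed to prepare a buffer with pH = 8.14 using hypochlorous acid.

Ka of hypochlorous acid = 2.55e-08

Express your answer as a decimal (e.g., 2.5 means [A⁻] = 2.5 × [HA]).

pKa = -log(2.55e-08) = 7.5935. pH = pKa + log([A⁻]/[HA]), so log([A⁻]/[HA]) = pH − pKa = 8.14 − 7.5935 = 0.5465. [A⁻]/[HA] = 10^(0.5465) = 3.52

[A⁻]/[HA] = 3.52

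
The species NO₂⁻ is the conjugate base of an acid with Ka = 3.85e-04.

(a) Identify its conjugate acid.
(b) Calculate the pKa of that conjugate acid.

(a) The conjugate acid is formed by adding one H⁺ to NO₂⁻, giving HNO₂. (b) pKa = -log(Ka) = -log(3.85e-04) = 3.41.

Conjugate acid: HNO₂; pK_a = 3.41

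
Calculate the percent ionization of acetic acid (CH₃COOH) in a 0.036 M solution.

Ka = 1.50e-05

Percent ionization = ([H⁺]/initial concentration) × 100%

Using Ka equilibrium: x² + Ka×x - Ka×C = 0. Solving: [H⁺] = 7.2739e-04. Percent = (7.2739e-04/0.036) × 100

Percent ionization = 2.02%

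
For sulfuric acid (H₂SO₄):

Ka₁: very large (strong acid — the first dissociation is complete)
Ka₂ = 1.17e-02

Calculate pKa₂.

pKa₂ = -log(Ka₂) = -log(1.17e-02) = 1.93.

pK_{a2} = 1.93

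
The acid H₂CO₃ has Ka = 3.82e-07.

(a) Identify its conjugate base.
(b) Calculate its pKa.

(a) The conjugate base is formed by removing one H⁺ from H₂CO₃, giving HCO₃⁻. (b) pKa = -log(Ka) = -log(3.82e-07) = 6.42.

Conjugate base: HCO₃⁻; pK_a = 6.42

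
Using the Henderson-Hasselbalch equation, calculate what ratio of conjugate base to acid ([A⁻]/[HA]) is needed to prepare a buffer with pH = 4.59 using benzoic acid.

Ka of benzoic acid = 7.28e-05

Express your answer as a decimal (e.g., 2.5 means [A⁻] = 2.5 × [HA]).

pKa = -log(7.28e-05) = 4.1379. pH = pKa + log([A⁻]/[HA]), so log([A⁻]/[HA]) = pH − pKa = 4.59 − 4.1379 = 0.4521. [A⁻]/[HA] = 10^(0.4521) = 2.83

[A⁻]/[HA] = 2.83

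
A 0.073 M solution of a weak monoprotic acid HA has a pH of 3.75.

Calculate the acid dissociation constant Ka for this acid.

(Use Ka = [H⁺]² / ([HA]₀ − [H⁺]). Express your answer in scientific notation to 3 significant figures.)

[H⁺] = 10^(−pH) = 10^(−3.75) = 1.778e-04 M. For HA ⇌ H⁺ + A⁻, Ka = [H⁺][A⁻]/[HA] = [H⁺]² / ([HA]₀ − [H⁺]) = (1.778e-04)² / (0.073 − 1.778e-04) = 4.34e-07.

K_a = 4.34e-07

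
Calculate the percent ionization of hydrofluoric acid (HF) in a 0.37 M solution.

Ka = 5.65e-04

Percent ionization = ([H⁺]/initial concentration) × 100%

Using Ka equilibrium: x² + Ka×x - Ka×C = 0. Solving: [H⁺] = 1.4179e-02. Percent = (1.4179e-02/0.37) × 100

Percent ionization = 3.83%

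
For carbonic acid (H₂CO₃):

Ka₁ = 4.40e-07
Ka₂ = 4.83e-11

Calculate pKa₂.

pKa₂ = -log(Ka₂) = -log(4.83e-11) = 10.32.

pK_{a2} = 10.32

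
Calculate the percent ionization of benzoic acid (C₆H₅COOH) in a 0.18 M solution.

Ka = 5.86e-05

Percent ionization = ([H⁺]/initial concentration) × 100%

Using Ka equilibrium: x² + Ka×x - Ka×C = 0. Solving: [H⁺] = 3.2186e-03. Percent = (3.2186e-03/0.18) × 100

Percent ionization = 1.79%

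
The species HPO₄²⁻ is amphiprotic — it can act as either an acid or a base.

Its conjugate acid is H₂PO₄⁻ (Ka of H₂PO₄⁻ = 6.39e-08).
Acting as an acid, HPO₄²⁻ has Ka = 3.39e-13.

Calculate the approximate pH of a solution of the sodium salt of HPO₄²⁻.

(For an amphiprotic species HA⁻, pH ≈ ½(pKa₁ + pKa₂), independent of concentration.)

pKa₁ = -log(6.39e-08) = 7.19; pKa₂ = -log(3.39e-13) = 12.47. For an amphiprotic species, pH ≈ ½(pKa₁ + pKa₂) = ½(7.19 + 12.47) = 9.83.

pH = 9.83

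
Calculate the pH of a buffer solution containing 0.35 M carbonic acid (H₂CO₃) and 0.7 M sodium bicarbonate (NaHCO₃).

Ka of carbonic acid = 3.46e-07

pKa = -log(3.46e-07) = 6.46. pH = pKa + log([A⁻]/[HA]) = 6.46 + log(0.7/0.35)

pH = 6.76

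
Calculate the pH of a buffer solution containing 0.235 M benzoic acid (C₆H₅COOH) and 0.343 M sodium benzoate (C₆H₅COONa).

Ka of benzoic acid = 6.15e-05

pKa = -log(6.15e-05) = 4.21. pH = pKa + log([A⁻]/[HA]) = 4.21 + log(0.343/0.235)

pH = 4.38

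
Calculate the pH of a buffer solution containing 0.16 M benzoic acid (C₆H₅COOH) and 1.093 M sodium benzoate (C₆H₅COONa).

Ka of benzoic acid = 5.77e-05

pKa = -log(5.77e-05) = 4.24. pH = pKa + log([A⁻]/[HA]) = 4.24 + log(1.093/0.16)

pH = 5.07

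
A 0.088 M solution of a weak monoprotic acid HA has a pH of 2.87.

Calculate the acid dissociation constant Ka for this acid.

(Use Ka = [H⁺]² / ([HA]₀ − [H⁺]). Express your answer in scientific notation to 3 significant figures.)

[H⁺] = 10^(−pH) = 10^(−2.87) = 1.349e-03 M. For HA ⇌ H⁺ + A⁻, Ka = [H⁺][A⁻]/[HA] = [H⁺]² / ([HA]₀ − [H⁺]) = (1.349e-03)² / (0.088 − 1.349e-03) = 2.10e-05.

K_a = 2.10e-05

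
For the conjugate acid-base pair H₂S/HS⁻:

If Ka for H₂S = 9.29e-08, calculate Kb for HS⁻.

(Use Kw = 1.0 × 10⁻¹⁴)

For a conjugate pair Ka × Kb = Kw, so Kb = Kw/Ka = 1.0 × 10⁻¹⁴ / 9.29e-08 = 1.08e-07.

K_b = 1.08e-07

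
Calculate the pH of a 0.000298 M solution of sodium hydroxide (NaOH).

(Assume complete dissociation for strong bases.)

[OH⁻] = 0.000298 M for strong base. pOH = -log[OH⁻] = 3.53, pH = 14 - pOH

pH = 10.47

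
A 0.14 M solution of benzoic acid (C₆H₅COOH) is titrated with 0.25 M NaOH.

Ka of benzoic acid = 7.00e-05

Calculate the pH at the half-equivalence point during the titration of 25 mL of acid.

At half-equivalence [HA] = [A⁻], so Henderson-Hasselbalch gives pH = pKa = -log(7.00e-05) = 4.15.

pH = pKa = 4.15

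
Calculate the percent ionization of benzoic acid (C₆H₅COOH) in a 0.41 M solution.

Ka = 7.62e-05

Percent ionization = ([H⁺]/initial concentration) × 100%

Using Ka equilibrium: x² + Ka×x - Ka×C = 0. Solving: [H⁺] = 5.5515e-03. Percent = (5.5515e-03/0.41) × 100

Percent ionization = 1.35%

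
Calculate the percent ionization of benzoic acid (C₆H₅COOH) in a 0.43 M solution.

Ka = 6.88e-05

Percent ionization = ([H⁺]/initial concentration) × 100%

Using Ka equilibrium: x² + Ka×x - Ka×C = 0. Solving: [H⁺] = 5.4048e-03. Percent = (5.4048e-03/0.43) × 100

Percent ionization = 1.26%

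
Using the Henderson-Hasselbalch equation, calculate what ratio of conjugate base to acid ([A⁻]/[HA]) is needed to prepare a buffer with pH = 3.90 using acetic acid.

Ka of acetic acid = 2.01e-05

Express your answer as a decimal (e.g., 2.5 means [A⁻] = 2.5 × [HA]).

pKa = -log(2.01e-05) = 4.6968. pH = pKa + log([A⁻]/[HA]), so log([A⁻]/[HA]) = pH − pKa = 3.90 − 4.6968 = -0.7968. [A⁻]/[HA] = 10^(-0.7968) = 0.160

[A⁻]/[HA] = 0.160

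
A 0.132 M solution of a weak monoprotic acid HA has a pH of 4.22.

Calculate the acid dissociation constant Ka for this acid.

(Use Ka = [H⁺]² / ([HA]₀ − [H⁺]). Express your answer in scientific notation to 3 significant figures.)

[H⁺] = 10^(−pH) = 10^(−4.22) = 6.026e-05 M. For HA ⇌ H⁺ + A⁻, Ka = [H⁺][A⁻]/[HA] = [H⁺]² / ([HA]₀ − [H⁺]) = (6.026e-05)² / (0.132 − 6.026e-05) = 2.75e-08.

K_a = 2.75e-08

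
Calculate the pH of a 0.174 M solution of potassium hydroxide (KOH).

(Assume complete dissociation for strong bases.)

[OH⁻] = 0.174 M for strong base. pOH = -log[OH⁻] = 0.76, pH = 14 - pOH

pH = 13.24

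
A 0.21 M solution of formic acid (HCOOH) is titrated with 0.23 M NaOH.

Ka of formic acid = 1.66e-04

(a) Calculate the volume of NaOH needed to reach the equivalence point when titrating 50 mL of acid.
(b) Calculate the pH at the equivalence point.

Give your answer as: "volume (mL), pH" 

moles acid = 0.21 × 50/1000 = 0.0105 mol; V_base = moles/0.23 × 1000 = 45.7 mL. At equivalence only the conjugate base is present: [A⁻] = 0.0105/0.096 = 1.0977e-01 M. Kb = Kw/Ka = 6.02e-11; [OH⁻] = √(Kb × [A⁻]) = 2.5715e-06; pOH = 5.59; pH = 14 - pOH = 8.41.

V = 45.7 mL, pH = 8.41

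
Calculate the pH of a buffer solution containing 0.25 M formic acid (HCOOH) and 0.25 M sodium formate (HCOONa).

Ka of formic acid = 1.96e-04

pKa = -log(1.96e-04) = 3.71. pH = pKa + log([A⁻]/[HA]) = 3.71 + log(0.25/0.25)

pH = 3.71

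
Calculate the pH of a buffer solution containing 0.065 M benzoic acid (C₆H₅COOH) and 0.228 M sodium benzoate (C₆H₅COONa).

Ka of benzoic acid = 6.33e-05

pKa = -log(6.33e-05) = 4.20. pH = pKa + log([A⁻]/[HA]) = 4.20 + log(0.228/0.065)

pH = 4.74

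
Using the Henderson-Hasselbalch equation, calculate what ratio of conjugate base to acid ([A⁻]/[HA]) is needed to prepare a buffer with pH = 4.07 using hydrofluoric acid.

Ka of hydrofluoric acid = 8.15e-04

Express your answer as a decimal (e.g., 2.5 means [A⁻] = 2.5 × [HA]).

pKa = -log(8.15e-04) = 3.0888. pH = pKa + log([A⁻]/[HA]), so log([A⁻]/[HA]) = pH − pKa = 4.07 − 3.0888 = 0.9812. [A⁻]/[HA] = 10^(0.9812) = 9.58

[A⁻]/[HA] = 9.58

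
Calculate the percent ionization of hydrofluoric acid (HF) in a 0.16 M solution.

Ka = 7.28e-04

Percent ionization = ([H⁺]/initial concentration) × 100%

Using Ka equilibrium: x² + Ka×x - Ka×C = 0. Solving: [H⁺] = 1.0435e-02. Percent = (1.0435e-02/0.16) × 100

Percent ionization = 6.52%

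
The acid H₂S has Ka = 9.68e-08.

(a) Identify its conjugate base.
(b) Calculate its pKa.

(a) The conjugate base is formed by removing one H⁺ from H₂S, giving HS⁻. (b) pKa = -log(Ka) = -log(9.68e-08) = 7.01.

Conjugate base: HS⁻; pK_a = 7.01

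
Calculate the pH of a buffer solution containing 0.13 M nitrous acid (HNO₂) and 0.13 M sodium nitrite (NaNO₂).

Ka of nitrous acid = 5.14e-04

pKa = -log(5.14e-04) = 3.29. pH = pKa + log([A⁻]/[HA]) = 3.29 + log(0.13/0.13)

pH = 3.29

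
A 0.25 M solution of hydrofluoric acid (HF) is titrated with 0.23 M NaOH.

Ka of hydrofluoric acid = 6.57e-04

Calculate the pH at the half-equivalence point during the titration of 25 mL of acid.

At half-equivalence [HA] = [A⁻], so Henderson-Hasselbalch gives pH = pKa = -log(6.57e-04) = 3.18.

pH = pKa = 3.18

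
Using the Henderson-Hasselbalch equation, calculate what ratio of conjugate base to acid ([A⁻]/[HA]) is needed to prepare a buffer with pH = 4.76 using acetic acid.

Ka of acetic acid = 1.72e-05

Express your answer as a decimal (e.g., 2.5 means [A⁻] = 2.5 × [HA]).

pKa = -log(1.72e-05) = 4.7645. pH = pKa + log([A⁻]/[HA]), so log([A⁻]/[HA]) = pH − pKa = 4.76 − 4.7645 = -0.0045. [A⁻]/[HA] = 10^(-0.0045) = 0.990

[A⁻]/[HA] = 0.990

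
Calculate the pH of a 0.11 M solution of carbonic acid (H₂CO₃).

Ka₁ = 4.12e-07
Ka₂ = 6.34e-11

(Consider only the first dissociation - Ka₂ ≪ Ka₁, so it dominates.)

First dissociation dominates. From Ka₁ = [H⁺][HA⁻]/[H₂A], x² + Ka₁·x − Ka₁·C = 0 with C = 0.11 M and Ka₁ = 4.12e-07. Solving: [H⁺] = (−Ka₁ + √(Ka₁² + 4·Ka₁·C)) / 2 = 2.1268e-04 M. pH = -log(2.1268e-04) = 3.67.

pH = 3.67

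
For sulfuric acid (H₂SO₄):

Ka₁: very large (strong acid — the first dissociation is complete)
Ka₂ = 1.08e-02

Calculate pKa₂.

pKa₂ = -log(Ka₂) = -log(1.08e-02) = 1.97.

pK_{a2} = 1.97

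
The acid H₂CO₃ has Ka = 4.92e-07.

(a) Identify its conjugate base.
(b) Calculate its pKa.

(a) The conjugate base is formed by removing one H⁺ from H₂CO₃, giving HCO₃⁻. (b) pKa = -log(Ka) = -log(4.92e-07) = 6.31.

Conjugate base: HCO₃⁻; pK_a = 6.31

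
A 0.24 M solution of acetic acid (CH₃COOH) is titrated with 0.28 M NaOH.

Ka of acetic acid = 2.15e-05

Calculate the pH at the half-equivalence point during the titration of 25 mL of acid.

At half-equivalence [HA] = [A⁻], so Henderson-Hasselbalch gives pH = pKa = -log(2.15e-05) = 4.67.

pH = pKa = 4.67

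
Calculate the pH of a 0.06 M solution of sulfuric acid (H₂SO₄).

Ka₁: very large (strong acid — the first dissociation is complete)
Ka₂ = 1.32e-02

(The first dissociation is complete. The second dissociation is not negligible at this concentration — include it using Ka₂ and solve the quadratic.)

First dissociation is complete: [H⁺]₀ = [HSO₄⁻]₀ = C = 0.06 M. Second dissociation HSO₄⁻ ⇌ H⁺ + SO₄²⁻: let x = [SO₄²⁻]. Ka₂ = (C + x)·x / (C − x) = 1.32e-02 → x² + (C + Ka₂)·x − Ka₂·C = 0 → x² + 0.07320·x − 7.920e-04 = 0. x = (−0.07320 + √(0.07320² + 4 × 7.920e-04)) / 2 = 9.5688e-03 M. [H⁺] = C + x = 0.06 + 9.5688e-03 = 6.9569e-02 M. pH = -log(6.9569e-02) = 1.16.

pH = 1.16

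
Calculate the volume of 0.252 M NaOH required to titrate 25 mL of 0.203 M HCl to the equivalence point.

At equivalence: moles acid = moles base. moles HCl = 0.203 × 25/1000 = 0.005075 mol. V_base = moles / 0.252 × 1000 = 20.1 mL.

V_{base} = 20.1 mL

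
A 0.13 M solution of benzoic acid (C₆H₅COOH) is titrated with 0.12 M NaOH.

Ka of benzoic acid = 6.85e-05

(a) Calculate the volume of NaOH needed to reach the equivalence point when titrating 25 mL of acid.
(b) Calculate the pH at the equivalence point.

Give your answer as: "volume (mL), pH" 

moles acid = 0.13 × 25/1000 = 0.00325 mol; V_base = moles/0.12 × 1000 = 27.1 mL. At equivalence only the conjugate base is present: [A⁻] = 0.00325/0.052 = 6.2400e-02 M. Kb = Kw/Ka = 1.46e-10; [OH⁻] = √(Kb × [A⁻]) = 3.0182e-06; pOH = 5.52; pH = 14 - pOH = 8.48.

V = 27.1 mL, pH = 8.48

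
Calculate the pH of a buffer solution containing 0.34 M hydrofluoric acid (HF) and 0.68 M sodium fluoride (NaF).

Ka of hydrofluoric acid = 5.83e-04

pKa = -log(5.83e-04) = 3.23. pH = pKa + log([A⁻]/[HA]) = 3.23 + log(0.68/0.34)

pH = 3.54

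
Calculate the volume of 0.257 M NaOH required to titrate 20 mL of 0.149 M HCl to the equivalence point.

At equivalence: moles acid = moles base. moles HCl = 0.149 × 20/1000 = 0.00298 mol. V_base = moles / 0.257 × 1000 = 11.6 mL.

V_{base} = 11.6 mL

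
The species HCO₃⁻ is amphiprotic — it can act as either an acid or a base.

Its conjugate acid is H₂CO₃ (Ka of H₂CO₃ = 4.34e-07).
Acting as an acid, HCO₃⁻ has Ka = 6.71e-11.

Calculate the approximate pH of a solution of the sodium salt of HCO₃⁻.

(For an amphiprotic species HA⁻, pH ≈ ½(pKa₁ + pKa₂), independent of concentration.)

pKa₁ = -log(4.34e-07) = 6.36; pKa₂ = -log(6.71e-11) = 10.17. For an amphiprotic species, pH ≈ ½(pKa₁ + pKa₂) = ½(6.36 + 10.17) = 8.27.

pH = 8.27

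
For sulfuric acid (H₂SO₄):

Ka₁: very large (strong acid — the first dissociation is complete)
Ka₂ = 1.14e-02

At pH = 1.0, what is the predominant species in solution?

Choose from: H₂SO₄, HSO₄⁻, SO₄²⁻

The first dissociation is complete, so H₂SO₄ itself is never the predominant species in water; pKa₂ = -log(1.14e-02) = 1.94. For a polyprotic acid the predominant species crosses at each pKa: below pKa_n the protonated form dominates, above it the deprotonated form does. At pH = 1.0, the predominant species is HSO₄⁻.

HSO₄⁻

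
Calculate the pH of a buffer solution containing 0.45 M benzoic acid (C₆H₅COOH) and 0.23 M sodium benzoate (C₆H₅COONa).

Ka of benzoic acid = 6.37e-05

pKa = -log(6.37e-05) = 4.20. pH = pKa + log([A⁻]/[HA]) = 4.20 + log(0.23/0.45)

pH = 3.90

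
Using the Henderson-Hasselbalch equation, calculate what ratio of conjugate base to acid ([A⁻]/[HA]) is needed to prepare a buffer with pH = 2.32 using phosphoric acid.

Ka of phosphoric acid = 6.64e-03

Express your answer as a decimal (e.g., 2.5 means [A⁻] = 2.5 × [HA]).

pKa = -log(6.64e-03) = 2.1778. pH = pKa + log([A⁻]/[HA]), so log([A⁻]/[HA]) = pH − pKa = 2.32 − 2.1778 = 0.1422. [A⁻]/[HA] = 10^(0.1422) = 1.39

[A⁻]/[HA] = 1.39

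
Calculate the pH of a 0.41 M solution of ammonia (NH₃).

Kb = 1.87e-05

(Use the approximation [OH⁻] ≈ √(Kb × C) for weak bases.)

[OH⁻] = √(Kb × C) = √(1.87e-05 × 0.41) = 2.7689e-03. pOH = 2.56, pH = 14 - pOH

pH = 11.44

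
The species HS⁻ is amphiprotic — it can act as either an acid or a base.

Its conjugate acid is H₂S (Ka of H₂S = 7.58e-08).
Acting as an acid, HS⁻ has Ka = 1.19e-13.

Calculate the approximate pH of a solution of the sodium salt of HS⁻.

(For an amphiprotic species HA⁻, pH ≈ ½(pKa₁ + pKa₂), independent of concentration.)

pKa₁ = -log(7.58e-08) = 7.12; pKa₂ = -log(1.19e-13) = 12.92. For an amphiprotic species, pH ≈ ½(pKa₁ + pKa₂) = ½(7.12 + 12.92) = 10.02.

pH = 10.02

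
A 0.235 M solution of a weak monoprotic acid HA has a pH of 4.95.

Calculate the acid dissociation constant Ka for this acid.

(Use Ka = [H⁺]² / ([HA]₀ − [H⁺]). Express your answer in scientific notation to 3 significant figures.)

[H⁺] = 10^(−pH) = 10^(−4.95) = 1.122e-05 M. For HA ⇌ H⁺ + A⁻, Ka = [H⁺][A⁻]/[HA] = [H⁺]² / ([HA]₀ − [H⁺]) = (1.122e-05)² / (0.235 − 1.122e-05) = 5.36e-10.

K_a = 5.36e-10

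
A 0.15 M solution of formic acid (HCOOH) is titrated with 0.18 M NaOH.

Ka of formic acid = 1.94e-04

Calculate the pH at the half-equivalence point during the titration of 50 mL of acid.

At half-equivalence [HA] = [A⁻], so Henderson-Hasselbalch gives pH = pKa = -log(1.94e-04) = 3.71.

pH = pKa = 3.71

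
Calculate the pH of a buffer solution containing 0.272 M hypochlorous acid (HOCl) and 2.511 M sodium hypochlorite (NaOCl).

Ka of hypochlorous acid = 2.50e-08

pKa = -log(2.50e-08) = 7.60. pH = pKa + log([A⁻]/[HA]) = 7.60 + log(2.511/0.272)

pH = 8.57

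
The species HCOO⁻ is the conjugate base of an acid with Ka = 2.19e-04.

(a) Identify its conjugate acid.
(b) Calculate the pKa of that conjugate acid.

(a) The conjugate acid is formed by adding one H⁺ to HCOO⁻, giving HCOOH. (b) pKa = -log(Ka) = -log(2.19e-04) = 3.66.

Conjugate acid: HCOOH; pK_a = 3.66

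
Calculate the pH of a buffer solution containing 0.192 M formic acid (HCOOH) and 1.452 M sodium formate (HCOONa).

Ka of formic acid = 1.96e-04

pKa = -log(1.96e-04) = 3.71. pH = pKa + log([A⁻]/[HA]) = 3.71 + log(1.452/0.192)

pH = 4.59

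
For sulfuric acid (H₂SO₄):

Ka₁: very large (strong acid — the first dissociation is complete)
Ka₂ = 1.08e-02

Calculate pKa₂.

pKa₂ = -log(Ka₂) = -log(1.08e-02) = 1.97.

pK_{a2} = 1.97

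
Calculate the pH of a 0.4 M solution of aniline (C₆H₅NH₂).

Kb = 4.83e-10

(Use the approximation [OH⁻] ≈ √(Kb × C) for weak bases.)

[OH⁻] = √(Kb × C) = √(4.83e-10 × 0.4) = 1.3900e-05. pOH = 4.86, pH = 14 - pOH

pH = 9.14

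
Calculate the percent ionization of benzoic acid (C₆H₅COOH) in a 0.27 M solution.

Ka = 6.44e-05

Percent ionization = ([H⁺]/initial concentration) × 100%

Using Ka equilibrium: x² + Ka×x - Ka×C = 0. Solving: [H⁺] = 4.1378e-03. Percent = (4.1378e-03/0.27) × 100

Percent ionization = 1.53%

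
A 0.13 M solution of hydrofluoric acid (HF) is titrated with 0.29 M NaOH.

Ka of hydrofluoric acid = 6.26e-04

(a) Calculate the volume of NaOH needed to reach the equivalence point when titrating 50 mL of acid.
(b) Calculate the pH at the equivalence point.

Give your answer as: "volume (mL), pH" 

moles acid = 0.13 × 50/1000 = 0.0065 mol; V_base = moles/0.29 × 1000 = 22.4 mL. At equivalence only the conjugate base is present: [A⁻] = 0.0065/0.072 = 8.9762e-02 M. Kb = Kw/Ka = 1.60e-11; [OH⁻] = √(Kb × [A⁻]) = 1.1975e-06; pOH = 5.92; pH = 14 - pOH = 8.08.

V = 22.4 mL, pH = 8.08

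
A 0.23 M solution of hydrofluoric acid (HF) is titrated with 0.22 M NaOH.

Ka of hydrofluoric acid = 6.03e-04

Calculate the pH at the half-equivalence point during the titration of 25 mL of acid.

At half-equivalence [HA] = [A⁻], so Henderson-Hasselbalch gives pH = pKa = -log(6.03e-04) = 3.22.

pH = pKa = 3.22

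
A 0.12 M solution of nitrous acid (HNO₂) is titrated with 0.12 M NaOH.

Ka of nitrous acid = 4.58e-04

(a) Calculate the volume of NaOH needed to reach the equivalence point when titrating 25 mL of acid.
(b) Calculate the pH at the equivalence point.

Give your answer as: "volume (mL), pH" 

moles acid = 0.12 × 25/1000 = 0.003 mol; V_base = moles/0.12 × 1000 = 25.0 mL. At equivalence only the conjugate base is present: [A⁻] = 0.003/0.050 = 6.0000e-02 M. Kb = Kw/Ka = 2.18e-11; [OH⁻] = √(Kb × [A⁻]) = 1.1446e-06; pOH = 5.94; pH = 14 - pOH = 8.06.

V = 25.0 mL, pH = 8.06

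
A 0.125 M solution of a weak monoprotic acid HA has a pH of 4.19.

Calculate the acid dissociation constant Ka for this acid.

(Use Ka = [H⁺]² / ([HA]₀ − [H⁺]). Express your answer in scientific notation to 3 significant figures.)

[H⁺] = 10^(−pH) = 10^(−4.19) = 6.457e-05 M. For HA ⇌ H⁺ + A⁻, Ka = [H⁺][A⁻]/[HA] = [H⁺]² / ([HA]₀ − [H⁺]) = (6.457e-05)² / (0.125 − 6.457e-05) = 3.34e-08.

K_a = 3.34e-08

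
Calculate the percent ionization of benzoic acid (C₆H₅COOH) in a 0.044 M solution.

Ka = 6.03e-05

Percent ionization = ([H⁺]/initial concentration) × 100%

Using Ka equilibrium: x² + Ka×x - Ka×C = 0. Solving: [H⁺] = 1.5990e-03. Percent = (1.5990e-03/0.044) × 100

Percent ionization = 3.63%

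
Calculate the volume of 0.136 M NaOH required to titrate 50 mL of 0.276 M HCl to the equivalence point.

At equivalence: moles acid = moles base. moles HCl = 0.276 × 50/1000 = 0.0138 mol. V_base = moles / 0.136 × 1000 = 101.5 mL.

V_{base} = 101.5 mL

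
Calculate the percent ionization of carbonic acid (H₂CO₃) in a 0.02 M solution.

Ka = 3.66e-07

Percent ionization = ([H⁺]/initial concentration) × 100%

Using Ka equilibrium: x² + Ka×x - Ka×C = 0. Solving: [H⁺] = 8.5374e-05. Percent = (8.5374e-05/0.02) × 100

Percent ionization = 0.427%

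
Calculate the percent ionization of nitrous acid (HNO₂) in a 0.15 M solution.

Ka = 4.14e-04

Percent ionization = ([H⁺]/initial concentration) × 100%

Using Ka equilibrium: x² + Ka×x - Ka×C = 0. Solving: [H⁺] = 7.6761e-03. Percent = (7.6761e-03/0.15) × 100

Percent ionization = 5.12%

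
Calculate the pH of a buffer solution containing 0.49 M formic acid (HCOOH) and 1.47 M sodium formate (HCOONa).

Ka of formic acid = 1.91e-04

pKa = -log(1.91e-04) = 3.72. pH = pKa + log([A⁻]/[HA]) = 3.72 + log(1.47/0.49)

pH = 4.20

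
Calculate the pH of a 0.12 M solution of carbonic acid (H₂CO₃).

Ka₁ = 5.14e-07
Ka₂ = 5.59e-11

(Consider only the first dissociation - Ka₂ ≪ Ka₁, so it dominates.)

First dissociation dominates. From Ka₁ = [H⁺][HA⁻]/[H₂A], x² + Ka₁·x − Ka₁·C = 0 with C = 0.12 M and Ka₁ = 5.14e-07. Solving: [H⁺] = (−Ka₁ + √(Ka₁² + 4·Ka₁·C)) / 2 = 2.4810e-04 M. pH = -log(2.4810e-04) = 3.61.

pH = 3.61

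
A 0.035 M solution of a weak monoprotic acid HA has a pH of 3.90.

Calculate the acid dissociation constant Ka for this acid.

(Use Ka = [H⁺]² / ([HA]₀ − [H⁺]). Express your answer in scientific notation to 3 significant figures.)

[H⁺] = 10^(−pH) = 10^(−3.90) = 1.259e-04 M. For HA ⇌ H⁺ + A⁻, Ka = [H⁺][A⁻]/[HA] = [H⁺]² / ([HA]₀ − [H⁺]) = (1.259e-04)² / (0.035 − 1.259e-04) = 4.54e-07.

K_a = 4.54e-07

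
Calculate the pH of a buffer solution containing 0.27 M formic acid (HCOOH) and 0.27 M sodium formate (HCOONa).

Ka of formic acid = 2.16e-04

pKa = -log(2.16e-04) = 3.67. pH = pKa + log([A⁻]/[HA]) = 3.67 + log(0.27/0.27)

pH = 3.67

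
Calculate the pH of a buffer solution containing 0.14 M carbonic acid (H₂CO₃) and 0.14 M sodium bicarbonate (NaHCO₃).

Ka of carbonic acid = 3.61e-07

pKa = -log(3.61e-07) = 6.44. pH = pKa + log([A⁻]/[HA]) = 6.44 + log(0.14/0.14)

pH = 6.44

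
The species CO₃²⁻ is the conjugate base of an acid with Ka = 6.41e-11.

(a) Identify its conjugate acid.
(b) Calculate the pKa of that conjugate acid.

(a) The conjugate acid is formed by adding one H⁺ to CO₃²⁻, giving HCO₃⁻. (b) pKa = -log(Ka) = -log(6.41e-11) = 10.19.

Conjugate acid: HCO₃⁻; pK_a = 10.19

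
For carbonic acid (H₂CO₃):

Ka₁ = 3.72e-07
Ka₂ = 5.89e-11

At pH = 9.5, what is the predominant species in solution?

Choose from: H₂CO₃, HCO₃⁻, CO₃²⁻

pKa₁ = 6.43, pKa₂ = 10.23. For a polyprotic acid the predominant species crosses at each pKa: below pKa_n the protonated form dominates, above it the deprotonated form does. At pH = 9.5, the predominant species is HCO₃⁻.

HCO₃⁻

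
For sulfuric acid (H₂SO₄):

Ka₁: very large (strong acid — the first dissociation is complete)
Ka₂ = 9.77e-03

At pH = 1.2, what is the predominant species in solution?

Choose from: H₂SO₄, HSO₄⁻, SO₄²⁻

The first dissociation is complete, so H₂SO₄ itself is never the predominant species in water; pKa₂ = -log(9.77e-03) = 2.01. For a polyprotic acid the predominant species crosses at each pKa: below pKa_n the protonated form dominates, above it the deprotonated form does. At pH = 1.2, the predominant species is HSO₄⁻.

HSO₄⁻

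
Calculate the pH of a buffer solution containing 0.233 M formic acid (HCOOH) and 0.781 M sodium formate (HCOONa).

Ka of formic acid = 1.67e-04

pKa = -log(1.67e-04) = 3.78. pH = pKa + log([A⁻]/[HA]) = 3.78 + log(0.781/0.233)

pH = 4.30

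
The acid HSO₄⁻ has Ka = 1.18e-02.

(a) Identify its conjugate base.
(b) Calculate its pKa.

(a) The conjugate base is formed by removing one H⁺ from HSO₄⁻, giving SO₄²⁻. (b) pKa = -log(Ka) = -log(1.18e-02) = 1.93.

Conjugate base: SO₄²⁻; pK_a = 1.93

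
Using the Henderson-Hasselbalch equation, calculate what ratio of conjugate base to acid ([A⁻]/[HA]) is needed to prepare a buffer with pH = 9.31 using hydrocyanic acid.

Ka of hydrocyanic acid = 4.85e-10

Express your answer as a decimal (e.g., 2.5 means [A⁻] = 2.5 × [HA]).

pKa = -log(4.85e-10) = 9.3143. pH = pKa + log([A⁻]/[HA]), so log([A⁻]/[HA]) = pH − pKa = 9.31 − 9.3143 = -0.0043. [A⁻]/[HA] = 10^(-0.0043) = 0.990

[A⁻]/[HA] = 0.990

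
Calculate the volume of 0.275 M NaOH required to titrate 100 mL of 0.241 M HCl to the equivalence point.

At equivalence: moles acid = moles base. moles HCl = 0.241 × 100/1000 = 0.0241 mol. V_base = moles / 0.275 × 1000 = 87.6 mL.

V_{base} = 87.6 mL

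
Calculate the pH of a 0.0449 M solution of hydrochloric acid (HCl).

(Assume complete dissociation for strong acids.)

[H⁺] = 0.0449 M for strong acid. pH = -log[H⁺] = -log(0.0449)

pH = 1.35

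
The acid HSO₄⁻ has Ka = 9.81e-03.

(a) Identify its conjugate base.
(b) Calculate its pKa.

(a) The conjugate base is formed by removing one H⁺ from HSO₄⁻, giving SO₄²⁻. (b) pKa = -log(Ka) = -log(9.81e-03) = 2.01.

Conjugate base: SO₄²⁻; pK_a = 2.01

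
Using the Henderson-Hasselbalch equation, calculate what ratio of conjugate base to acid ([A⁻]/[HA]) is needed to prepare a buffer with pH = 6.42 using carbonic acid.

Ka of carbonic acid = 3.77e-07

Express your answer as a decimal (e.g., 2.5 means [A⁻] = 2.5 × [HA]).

pKa = -log(3.77e-07) = 6.4237. pH = pKa + log([A⁻]/[HA]), so log([A⁻]/[HA]) = pH − pKa = 6.42 − 6.4237 = -0.0037. [A⁻]/[HA] = 10^(-0.0037) = 0.992

[A⁻]/[HA] = 0.992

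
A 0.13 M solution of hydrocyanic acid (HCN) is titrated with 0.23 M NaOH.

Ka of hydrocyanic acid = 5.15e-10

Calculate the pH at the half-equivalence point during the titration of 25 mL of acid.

At half-equivalence [HA] = [A⁻], so Henderson-Hasselbalch gives pH = pKa = -log(5.15e-10) = 9.29.

pH = pKa = 9.29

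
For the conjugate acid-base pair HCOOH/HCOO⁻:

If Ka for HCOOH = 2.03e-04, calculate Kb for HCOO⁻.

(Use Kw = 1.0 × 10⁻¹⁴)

For a conjugate pair Ka × Kb = Kw, so Kb = Kw/Ka = 1.0 × 10⁻¹⁴ / 2.03e-04 = 4.93e-11.

K_b = 4.93e-11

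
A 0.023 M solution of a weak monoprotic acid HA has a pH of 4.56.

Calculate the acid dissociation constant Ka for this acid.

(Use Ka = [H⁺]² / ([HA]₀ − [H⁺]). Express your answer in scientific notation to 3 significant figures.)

[H⁺] = 10^(−pH) = 10^(−4.56) = 2.754e-05 M. For HA ⇌ H⁺ + A⁻, Ka = [H⁺][A⁻]/[HA] = [H⁺]² / ([HA]₀ − [H⁺]) = (2.754e-05)² / (0.023 − 2.754e-05) = 3.30e-08.

K_a = 3.30e-08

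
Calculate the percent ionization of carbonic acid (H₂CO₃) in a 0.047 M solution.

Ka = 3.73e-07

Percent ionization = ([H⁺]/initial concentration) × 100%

Using Ka equilibrium: x² + Ka×x - Ka×C = 0. Solving: [H⁺] = 1.3222e-04. Percent = (1.3222e-04/0.047) × 100

Percent ionization = 0.281%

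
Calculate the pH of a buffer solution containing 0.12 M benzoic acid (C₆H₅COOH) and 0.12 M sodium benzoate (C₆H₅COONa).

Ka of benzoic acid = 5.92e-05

pKa = -log(5.92e-05) = 4.23. pH = pKa + log([A⁻]/[HA]) = 4.23 + log(0.12/0.12)

pH = 4.23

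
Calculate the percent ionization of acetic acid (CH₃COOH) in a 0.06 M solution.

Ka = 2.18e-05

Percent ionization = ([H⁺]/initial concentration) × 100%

Using Ka equilibrium: x² + Ka×x - Ka×C = 0. Solving: [H⁺] = 1.1328e-03. Percent = (1.1328e-03/0.06) × 100

Percent ionization = 1.89%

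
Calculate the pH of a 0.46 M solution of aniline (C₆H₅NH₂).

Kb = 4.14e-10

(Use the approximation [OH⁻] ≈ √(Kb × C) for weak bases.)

[OH⁻] = √(Kb × C) = √(4.14e-10 × 0.46) = 1.3800e-05. pOH = 4.86, pH = 14 - pOH

pH = 9.14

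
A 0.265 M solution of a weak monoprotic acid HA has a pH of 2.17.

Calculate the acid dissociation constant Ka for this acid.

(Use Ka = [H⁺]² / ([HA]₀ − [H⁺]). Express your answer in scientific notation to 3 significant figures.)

[H⁺] = 10^(−pH) = 10^(−2.17) = 6.761e-03 M. For HA ⇌ H⁺ + A⁻, Ka = [H⁺][A⁻]/[HA] = [H⁺]² / ([HA]₀ − [H⁺]) = (6.761e-03)² / (0.265 − 6.761e-03) = 1.77e-04.

K_a = 1.77e-04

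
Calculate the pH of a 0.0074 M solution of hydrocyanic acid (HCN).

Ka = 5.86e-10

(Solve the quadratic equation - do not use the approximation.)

x² + Ka×x - Ka×C = 0. Using quadratic formula: [H⁺] = 2.0821e-06

pH = 5.68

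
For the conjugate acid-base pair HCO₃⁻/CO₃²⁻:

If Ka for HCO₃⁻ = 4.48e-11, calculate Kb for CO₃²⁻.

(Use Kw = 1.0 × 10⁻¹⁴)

For a conjugate pair Ka × Kb = Kw, so Kb = Kw/Ka = 1.0 × 10⁻¹⁴ / 4.48e-11 = 2.23e-04.

K_b = 2.23e-04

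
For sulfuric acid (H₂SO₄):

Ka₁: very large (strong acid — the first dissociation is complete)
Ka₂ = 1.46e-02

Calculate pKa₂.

pKa₂ = -log(Ka₂) = -log(1.46e-02) = 1.84.

pK_{a2} = 1.84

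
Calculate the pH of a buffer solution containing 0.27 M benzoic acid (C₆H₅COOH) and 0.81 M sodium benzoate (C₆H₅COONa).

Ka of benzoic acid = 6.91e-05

pKa = -log(6.91e-05) = 4.16. pH = pKa + log([A⁻]/[HA]) = 4.16 + log(0.81/0.27)

pH = 4.64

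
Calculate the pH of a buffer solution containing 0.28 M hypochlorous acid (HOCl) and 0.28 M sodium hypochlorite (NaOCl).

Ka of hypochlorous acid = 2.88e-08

pKa = -log(2.88e-08) = 7.54. pH = pKa + log([A⁻]/[HA]) = 7.54 + log(0.28/0.28)

pH = 7.54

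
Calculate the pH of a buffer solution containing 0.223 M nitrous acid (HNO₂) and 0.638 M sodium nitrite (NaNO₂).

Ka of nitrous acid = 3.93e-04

pKa = -log(3.93e-04) = 3.41. pH = pKa + log([A⁻]/[HA]) = 3.41 + log(0.638/0.223)

pH = 3.86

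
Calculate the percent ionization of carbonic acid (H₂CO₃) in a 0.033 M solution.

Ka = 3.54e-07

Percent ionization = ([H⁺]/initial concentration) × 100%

Using Ka equilibrium: x² + Ka×x - Ka×C = 0. Solving: [H⁺] = 1.0791e-04. Percent = (1.0791e-04/0.033) × 100

Percent ionization = 0.327%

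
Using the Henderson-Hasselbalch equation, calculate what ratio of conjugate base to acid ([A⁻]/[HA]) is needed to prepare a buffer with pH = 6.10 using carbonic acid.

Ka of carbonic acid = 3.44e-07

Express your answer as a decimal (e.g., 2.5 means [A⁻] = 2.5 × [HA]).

pKa = -log(3.44e-07) = 6.4634. pH = pKa + log([A⁻]/[HA]), so log([A⁻]/[HA]) = pH − pKa = 6.10 − 6.4634 = -0.3634. [A⁻]/[HA] = 10^(-0.3634) = 0.433

[A⁻]/[HA] = 0.433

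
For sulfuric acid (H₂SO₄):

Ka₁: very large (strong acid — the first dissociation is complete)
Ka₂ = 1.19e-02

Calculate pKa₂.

pKa₂ = -log(Ka₂) = -log(1.19e-02) = 1.92.

pK_{a2} = 1.92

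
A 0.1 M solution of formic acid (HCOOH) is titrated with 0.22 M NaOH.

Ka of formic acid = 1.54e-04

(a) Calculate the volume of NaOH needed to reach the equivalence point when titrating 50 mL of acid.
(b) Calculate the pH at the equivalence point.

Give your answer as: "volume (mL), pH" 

moles acid = 0.1 × 50/1000 = 0.005 mol; V_base = moles/0.22 × 1000 = 22.7 mL. At equivalence only the conjugate base is present: [A⁻] = 0.005/0.073 = 6.8750e-02 M. Kb = Kw/Ka = 6.49e-11; [OH⁻] = √(Kb × [A⁻]) = 2.1129e-06; pOH = 5.68; pH = 14 - pOH = 8.32.

V = 22.7 mL, pH = 8.32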